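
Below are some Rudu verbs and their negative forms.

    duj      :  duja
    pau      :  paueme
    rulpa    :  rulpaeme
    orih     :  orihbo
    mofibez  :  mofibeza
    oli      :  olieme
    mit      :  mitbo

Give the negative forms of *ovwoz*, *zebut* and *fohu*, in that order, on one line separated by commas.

Looking at the final sound of each stem: -bo when the stem ends in a voiceless consonant (*orih*, *mit*); -a when the stem ends in a voiced consonant (*duj*, *mofibez*); -eme when the stem ends in a vowel (*pau*, *rulpa*, *oli*).
*ovwoz* — final sound /z/ (a voiced consonant) → -a → *ovwoza*.
*zebut*: final sound = /t/, a voiceless consonant → -bo → *zebutbo*.
The final sound of *fohu* is /u/, which is a vowel, so the suffix is -eme, giving *fohueme*.

ovwoza, zebutbo, fohueme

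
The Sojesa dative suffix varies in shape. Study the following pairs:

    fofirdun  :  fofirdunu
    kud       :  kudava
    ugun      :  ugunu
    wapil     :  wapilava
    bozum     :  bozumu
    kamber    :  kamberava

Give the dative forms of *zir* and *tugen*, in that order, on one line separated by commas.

zirava, tugenu

The suffix is conditioned by the final consonant: -u when the stem ends in a nasal (*fofirdun*, *ugun*, *bozum*); -ava when the stem ends in a non-nasal consonant (*kud*, *wapil*, *kamber*).
Since the final consonant of *zir* is /r/ (non-nasal), it takes -ava, giving *zirava*.
*tugen* — final consonant /n/ (a nasal) → -u → *tugenu*.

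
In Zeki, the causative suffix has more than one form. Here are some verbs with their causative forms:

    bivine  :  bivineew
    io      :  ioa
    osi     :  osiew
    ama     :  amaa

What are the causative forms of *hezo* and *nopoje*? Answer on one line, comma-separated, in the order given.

hezoa, nopojeew

Looking at the last vowel of each stem: -ew when the last vowel of the stem is a front vowel (*bivine*, *osi*); -a when the last vowel of the stem is a back vowel (*io*, *ama*).
The last vowel of *hezo* is /o/, which is a back vowel, so the suffix is -a, giving *hezoa*.
The last vowel of *nopoje* is /e/, which is a front vowel, so the suffix is -ew, giving *nopojeew*.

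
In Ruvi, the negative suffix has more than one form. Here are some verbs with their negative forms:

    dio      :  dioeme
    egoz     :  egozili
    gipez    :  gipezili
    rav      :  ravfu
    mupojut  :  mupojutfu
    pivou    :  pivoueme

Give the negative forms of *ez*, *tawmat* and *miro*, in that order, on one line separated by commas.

Looking at the final sound of each stem: -ili when the stem ends in a sibilant (*egoz*, *gipez*); -fu when the stem ends in a non-sibilant consonant (*rav*, *mupojut*); -eme when the stem ends in a vowel (*dio*, *pivou*).
*ez*: final sound = /z/, a sibilant → -ili → *ezili*.
*tawmat* — final sound /t/ (a non-sibilant consonant) → -fu → *tawmatfu*.
The final sound of *miro* is /o/, which is a vowel, so the suffix is -eme, giving *miroeme*.

ezili, tawmatfu, miroeme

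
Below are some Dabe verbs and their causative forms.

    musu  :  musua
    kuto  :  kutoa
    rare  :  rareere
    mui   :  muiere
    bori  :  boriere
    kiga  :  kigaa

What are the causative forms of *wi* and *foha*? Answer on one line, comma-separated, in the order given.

wiere, fohaa

The pattern is front/back vowel harmony: -ere when the last vowel of the stem is a front vowel (*rare*, *mui*, *bori*); -a when the last vowel of the stem is a back vowel (*musu*, *kuto*, *kiga*).
Since the last vowel of *wi* is /i/ (a front vowel), it takes -ere, giving *wiere*.
*foha* — last vowel /a/ (a back vowel) → -a → *fohaa*.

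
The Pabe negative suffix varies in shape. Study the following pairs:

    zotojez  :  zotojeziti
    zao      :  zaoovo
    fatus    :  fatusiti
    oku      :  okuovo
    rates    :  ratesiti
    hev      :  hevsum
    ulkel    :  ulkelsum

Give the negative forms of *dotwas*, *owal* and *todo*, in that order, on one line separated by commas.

dotwasiti, owalsum, todoovo

The suffix is conditioned by the final sound: -iti when the stem ends in a sibilant (*zotojez*, *fatus*, *rates*); -sum when the stem ends in a non-sibilant consonant (*hev*, *ulkel*); -ovo when the stem ends in a vowel (*zao*, *oku*).
Since the final sound of *dotwas* is /s/ (a sibilant), it takes -iti, giving *dotwasiti*.
*owal*: final sound = /l/, a non-sibilant consonant → -sum → *owalsum*.
The final sound of *todo* is /o/, which is a vowel, so the suffix is -ovo, giving *todoovo*.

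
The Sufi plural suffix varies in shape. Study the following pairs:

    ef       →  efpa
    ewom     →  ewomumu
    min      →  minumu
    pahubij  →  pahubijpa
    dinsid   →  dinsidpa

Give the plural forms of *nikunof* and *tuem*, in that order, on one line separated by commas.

nikunofpa, tuemumu

The suffix is conditioned by the final consonant: -umu when the stem ends in a nasal (*ewom*, *min*); -pa when the stem ends in a non-nasal consonant (*ef*, *pahubij*, *dinsid*).
The final consonant of *nikunof* is /f/, which is non-nasal, so the suffix is -pa, giving *nikunofpa*.
Since the final consonant of *tuem* is /m/ (a nasal), it takes -umu, giving *tuemumu*.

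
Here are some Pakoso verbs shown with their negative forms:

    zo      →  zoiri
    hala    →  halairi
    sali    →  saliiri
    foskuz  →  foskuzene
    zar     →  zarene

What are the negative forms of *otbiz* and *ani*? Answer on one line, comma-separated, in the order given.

The pattern is consonant vs. vowel: -ene when the stem ends in a consonant (*foskuz*, *zar*); -iri when the stem ends in a vowel (*zo*, *hala*, *sali*).
Since the final sound of *otbiz* is /z/ (a consonant), it takes -ene, giving *otbizene*.
Since the final sound of *ani* is /i/ (a vowel), it takes -iri, giving *aniiri*.

otbizene, aniiri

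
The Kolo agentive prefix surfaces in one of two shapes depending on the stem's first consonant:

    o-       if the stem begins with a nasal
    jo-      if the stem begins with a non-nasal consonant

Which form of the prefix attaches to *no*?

o-

*no* — first consonant /n/ (a nasal) → o-.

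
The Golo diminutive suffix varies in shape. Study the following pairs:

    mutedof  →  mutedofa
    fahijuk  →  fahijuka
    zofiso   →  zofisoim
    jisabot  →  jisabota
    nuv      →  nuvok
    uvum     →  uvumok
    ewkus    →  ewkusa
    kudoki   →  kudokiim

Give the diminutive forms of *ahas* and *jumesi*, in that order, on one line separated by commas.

Looking at the final sound of each stem: -a when the stem ends in a voiceless consonant (*mutedof*, *fahijuk*, *jisabot*, *ewkus*); -ok when the stem ends in a voiced consonant (*nuv*, *uvum*); -im when the stem ends in a vowel (*zofiso*, *kudoki*).
Since the final sound of *ahas* is /s/ (a voiceless consonant), it takes -a, giving *ahasa*.
The final sound of *jumesi* is /i/, which is a vowel, so the suffix is -im, giving *jumesiim*.

ahasa, jumesiim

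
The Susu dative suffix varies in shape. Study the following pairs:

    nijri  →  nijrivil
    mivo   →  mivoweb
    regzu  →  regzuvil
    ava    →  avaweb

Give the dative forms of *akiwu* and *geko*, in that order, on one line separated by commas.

akiwuvil, gekoweb

The pattern is height harmony: -vil when the last vowel of the stem is a high vowel (*nijri*, *regzu*); -web when the last vowel of the stem is a non-high vowel (*mivo*, *ava*).
*akiwu* — last vowel /u/ (a high vowel) → -vil → *akiwuvil*.
*geko* — last vowel /o/ (a non-high vowel) → -web → *gekoweb*.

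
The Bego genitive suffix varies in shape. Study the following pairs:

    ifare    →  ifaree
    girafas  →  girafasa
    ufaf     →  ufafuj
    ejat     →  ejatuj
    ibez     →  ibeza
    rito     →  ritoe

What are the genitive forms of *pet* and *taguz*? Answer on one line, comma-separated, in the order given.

The pattern is sibilance of the final sound: -a when the stem ends in a sibilant (*girafas*, *ibez*); -uj when the stem ends in a non-sibilant consonant (*ufaf*, *ejat*); -e when the stem ends in a vowel (*ifare*, *rito*).
*pet*: final sound = /t/, a non-sibilant consonant → -uj → *petuj*.
The final sound of *taguz* is /z/, which is a sibilant, so the suffix is -a, giving *taguza*.

petuj, taguza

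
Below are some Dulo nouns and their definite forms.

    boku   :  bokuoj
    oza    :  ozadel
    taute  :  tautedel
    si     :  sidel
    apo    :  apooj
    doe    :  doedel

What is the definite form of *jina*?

The suffix is conditioned by the last vowel: -oj when the last vowel of the stem is a rounded vowel (*boku*, *apo*); -del when the last vowel of the stem is an unrounded vowel (*oza*, *taute*, *si*, *doe*).
*jina*: last vowel = /a/, an unrounded vowel → -del → *jinadel*.

jinadel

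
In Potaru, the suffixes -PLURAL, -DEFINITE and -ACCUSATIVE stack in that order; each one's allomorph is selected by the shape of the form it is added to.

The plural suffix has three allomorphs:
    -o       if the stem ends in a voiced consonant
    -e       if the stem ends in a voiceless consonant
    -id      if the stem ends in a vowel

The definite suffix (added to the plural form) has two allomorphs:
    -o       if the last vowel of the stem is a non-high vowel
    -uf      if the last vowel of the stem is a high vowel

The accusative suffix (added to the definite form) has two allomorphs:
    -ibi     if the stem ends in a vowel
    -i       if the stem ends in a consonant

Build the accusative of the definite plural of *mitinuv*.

mitinuvooibi

*mitinuv* — final sound /v/ (a voiced consonant) → -o → *mitinuvo*.
Since the last vowel of the plural form *mitinuvo* is /o/ (a non-high vowel), it takes -o, giving *mitinuvoo*.
The definite form *mitinuvoo* — final sound /o/ (a vowel) → -ibi → *mitinuvooibi*.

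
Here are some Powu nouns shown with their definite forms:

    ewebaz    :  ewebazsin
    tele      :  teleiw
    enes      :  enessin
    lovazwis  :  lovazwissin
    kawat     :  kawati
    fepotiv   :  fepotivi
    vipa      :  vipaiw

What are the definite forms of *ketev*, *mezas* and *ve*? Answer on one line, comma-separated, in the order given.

The alternation tracks the final sound of the stem — -sin when the stem ends in a sibilant (*ewebaz*, *enes*, *lovazwis*); -i when the stem ends in a non-sibilant consonant (*kawat*, *fepotiv*); -iw when the stem ends in a vowel (*tele*, *vipa*).
*ketev* — final sound /v/ (a non-sibilant consonant) → -i → *ketevi*.
*mezas* — final sound /s/ (a sibilant) → -sin → *mezassin*.
*ve*: final sound = /e/, a vowel → -iw → *veiw*.

ketevi, mezassin, veiw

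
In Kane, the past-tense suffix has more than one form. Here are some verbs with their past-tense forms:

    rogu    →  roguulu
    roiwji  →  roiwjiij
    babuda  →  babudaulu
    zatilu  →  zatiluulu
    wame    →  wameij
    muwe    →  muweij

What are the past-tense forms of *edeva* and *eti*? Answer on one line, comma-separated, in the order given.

edevaulu, etiij

The suffix is conditioned by the last vowel: -ij when the last vowel of the stem is a front vowel (*roiwji*, *wame*, *muwe*); -ulu when the last vowel of the stem is a back vowel (*rogu*, *babuda*, *zatilu*).
*edeva* — last vowel /a/ (a back vowel) → -ulu → *edevaulu*.
*eti*: last vowel = /i/, a front vowel → -ij → *etiij*.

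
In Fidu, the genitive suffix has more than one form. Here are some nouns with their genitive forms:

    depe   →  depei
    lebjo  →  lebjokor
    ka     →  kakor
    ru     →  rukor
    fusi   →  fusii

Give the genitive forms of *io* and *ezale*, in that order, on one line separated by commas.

Looking at the last vowel of each stem: -i when the last vowel of the stem is a front vowel (*depe*, *fusi*); -kor when the last vowel of the stem is a back vowel (*lebjo*, *ka*, *ru*).
The last vowel of *io* is /o/, which is a back vowel, so the suffix is -kor, giving *iokor*.
*ezale* — last vowel /e/ (a front vowel) → -i → *ezalei*.

iokor, ezalei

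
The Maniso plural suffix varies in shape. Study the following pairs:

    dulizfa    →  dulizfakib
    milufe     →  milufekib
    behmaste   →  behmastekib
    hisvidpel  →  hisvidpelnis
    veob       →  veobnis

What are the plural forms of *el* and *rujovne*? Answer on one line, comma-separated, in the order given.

elnis, rujovnekib

The suffix is conditioned by the final sound: -nis when the stem ends in a consonant (*hisvidpel*, *veob*); -kib when the stem ends in a vowel (*dulizfa*, *milufe*, *behmaste*).
Since the final sound of *el* is /l/ (a consonant), it takes -nis, giving *elnis*.
*rujovne*: final sound = /e/, a vowel → -kib → *rujovnekib*.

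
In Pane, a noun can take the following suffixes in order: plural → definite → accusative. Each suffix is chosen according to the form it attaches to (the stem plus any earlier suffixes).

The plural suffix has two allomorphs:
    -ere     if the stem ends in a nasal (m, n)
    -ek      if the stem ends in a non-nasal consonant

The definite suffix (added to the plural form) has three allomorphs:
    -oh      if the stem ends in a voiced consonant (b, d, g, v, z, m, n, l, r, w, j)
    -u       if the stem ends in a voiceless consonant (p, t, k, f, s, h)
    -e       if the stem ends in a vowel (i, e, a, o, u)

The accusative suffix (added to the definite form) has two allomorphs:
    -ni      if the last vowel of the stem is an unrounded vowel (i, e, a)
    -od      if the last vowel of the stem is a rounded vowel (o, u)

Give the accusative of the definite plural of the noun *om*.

The final consonant of *om* is /m/, which is a nasal, so the plural suffix is -ere, giving *omere*.
The plural form *omere* — final sound /e/ (a vowel) → -e → *omeree*.
The definite form *omeree* — last vowel /e/ (an unrounded vowel) → -ni → *omereeni*.

omereeni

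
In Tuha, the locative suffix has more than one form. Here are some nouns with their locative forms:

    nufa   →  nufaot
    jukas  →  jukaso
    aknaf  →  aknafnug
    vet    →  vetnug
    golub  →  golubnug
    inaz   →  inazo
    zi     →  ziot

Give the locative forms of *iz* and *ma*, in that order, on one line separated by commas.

izo, maot

The suffix is conditioned by the final sound: -o when the stem ends in a sibilant (*jukas*, *inaz*); -nug when the stem ends in a non-sibilant consonant (*aknaf*, *vet*, *golub*); -ot when the stem ends in a vowel (*nufa*, *zi*).
Since the final sound of *iz* is /z/ (a sibilant), it takes -o, giving *izo*.
*ma* — final sound /a/ (a vowel) → -ot → *maot*.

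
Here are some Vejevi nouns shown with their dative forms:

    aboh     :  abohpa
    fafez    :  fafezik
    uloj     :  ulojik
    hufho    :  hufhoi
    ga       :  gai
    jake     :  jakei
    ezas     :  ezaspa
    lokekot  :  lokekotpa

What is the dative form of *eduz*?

eduzik

The alternation tracks the final sound of the stem — -pa when the stem ends in a voiceless consonant (*aboh*, *ezas*, *lokekot*); -ik when the stem ends in a voiced consonant (*fafez*, *uloj*); -i when the stem ends in a vowel (*hufho*, *ga*, *jake*).
The final sound of *eduz* is /z/, which is a voiced consonant, so the suffix is -ik, giving *eduzik*.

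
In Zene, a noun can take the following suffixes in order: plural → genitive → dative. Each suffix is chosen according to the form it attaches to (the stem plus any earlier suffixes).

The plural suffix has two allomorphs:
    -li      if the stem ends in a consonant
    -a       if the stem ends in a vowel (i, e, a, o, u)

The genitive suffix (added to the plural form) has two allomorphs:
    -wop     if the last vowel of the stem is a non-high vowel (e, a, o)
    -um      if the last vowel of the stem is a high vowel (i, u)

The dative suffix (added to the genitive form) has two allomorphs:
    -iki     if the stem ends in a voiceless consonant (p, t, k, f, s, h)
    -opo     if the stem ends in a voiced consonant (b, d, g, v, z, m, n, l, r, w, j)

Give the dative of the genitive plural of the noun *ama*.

amaawopiki

Since the final sound of *ama* is /a/ (a vowel), it takes -a, giving *amaa*.
The plural form *amaa*: last vowel = /a/, a non-high vowel → -wop → *amaawop*.
The genitive form *amaawop*: final consonant = /p/, voiceless → -iki → *amaawopiki*.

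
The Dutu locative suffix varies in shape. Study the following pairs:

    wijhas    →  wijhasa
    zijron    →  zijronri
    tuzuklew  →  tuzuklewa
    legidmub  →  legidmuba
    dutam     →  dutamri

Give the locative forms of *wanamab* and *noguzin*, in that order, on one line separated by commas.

Looking at the final consonant of each stem: -ri when the stem ends in a nasal (*zijron*, *dutam*); -a when the stem ends in a non-nasal consonant (*wijhas*, *tuzuklew*, *legidmub*).
*wanamab* — final consonant /b/ (non-nasal) → -a → *wanamaba*.
The final consonant of *noguzin* is /n/, which is a nasal, so the suffix is -ri, giving *noguzinri*.

wanamaba, noguzinri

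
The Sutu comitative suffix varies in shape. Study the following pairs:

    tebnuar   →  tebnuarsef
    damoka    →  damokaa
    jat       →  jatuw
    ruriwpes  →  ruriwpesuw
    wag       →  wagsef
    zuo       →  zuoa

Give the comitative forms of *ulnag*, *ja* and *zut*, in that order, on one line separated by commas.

Looking at the final sound of each stem: -uw when the stem ends in a voiceless consonant (*jat*, *ruriwpes*); -sef when the stem ends in a voiced consonant (*tebnuar*, *wag*); -a when the stem ends in a vowel (*damoka*, *zuo*).
The final sound of *ulnag* is /g/, which is a voiced consonant, so the suffix is -sef, giving *ulnagsef*.
The final sound of *ja* is /a/, which is a vowel, so the suffix is -a, giving *jaa*.
*zut*: final sound = /t/, a voiceless consonant → -uw → *zutuw*.

ulnagsef, jaa, zutuw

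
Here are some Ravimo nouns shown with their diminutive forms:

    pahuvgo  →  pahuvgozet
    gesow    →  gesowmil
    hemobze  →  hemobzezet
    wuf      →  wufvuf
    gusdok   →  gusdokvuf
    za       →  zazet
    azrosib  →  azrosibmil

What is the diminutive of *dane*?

danezet

Looking at the final sound of each stem: -vuf when the stem ends in a voiceless consonant (*wuf*, *gusdok*); -mil when the stem ends in a voiced consonant (*gesow*, *azrosib*); -zet when the stem ends in a vowel (*pahuvgo*, *hemobze*, *za*).
Since the final sound of *dane* is /e/ (a vowel), it takes -zet, giving *danezet*.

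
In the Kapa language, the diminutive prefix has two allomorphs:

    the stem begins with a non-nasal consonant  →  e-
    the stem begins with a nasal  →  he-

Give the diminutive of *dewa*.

The first consonant of *dewa* is /d/, which is non-nasal, so the prefix is e-, giving *edewa*.

edewa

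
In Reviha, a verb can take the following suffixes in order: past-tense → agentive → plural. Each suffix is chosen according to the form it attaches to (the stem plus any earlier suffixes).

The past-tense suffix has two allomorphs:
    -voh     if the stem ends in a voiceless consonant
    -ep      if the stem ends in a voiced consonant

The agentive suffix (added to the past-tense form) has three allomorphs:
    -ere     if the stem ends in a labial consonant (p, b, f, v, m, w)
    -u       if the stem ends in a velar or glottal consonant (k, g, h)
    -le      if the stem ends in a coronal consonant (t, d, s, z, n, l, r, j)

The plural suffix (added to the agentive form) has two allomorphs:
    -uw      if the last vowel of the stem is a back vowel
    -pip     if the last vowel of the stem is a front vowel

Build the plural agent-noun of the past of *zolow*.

zoloweperepip

*zolow*: final consonant = /w/, voiced → -ep → *zolowep*.
The past-tense form *zolowep* — final consonant /p/ (labial) → -ere → *zolowepere*.
Since the last vowel of the agentive form *zolowepere* is /e/ (a front vowel), it takes -pip, giving *zoloweperepip*.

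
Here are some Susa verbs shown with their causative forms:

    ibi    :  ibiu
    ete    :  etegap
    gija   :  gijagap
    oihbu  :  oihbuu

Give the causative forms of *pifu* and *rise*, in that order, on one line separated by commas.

pifuu, risegap

The alternation tracks the last vowel of the stem — -u when the last vowel of the stem is a high vowel (*ibi*, *oihbu*); -gap when the last vowel of the stem is a non-high vowel (*ete*, *gija*).
*pifu*: last vowel = /u/, a high vowel → -u → *pifuu*.
*rise* — last vowel /e/ (a non-high vowel) → -gap → *risegap*.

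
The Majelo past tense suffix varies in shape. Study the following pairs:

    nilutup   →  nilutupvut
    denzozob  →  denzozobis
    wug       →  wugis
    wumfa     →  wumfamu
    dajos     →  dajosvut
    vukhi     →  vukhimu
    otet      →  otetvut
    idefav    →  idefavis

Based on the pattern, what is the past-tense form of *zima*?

The alternation tracks the final sound of the stem — -vut when the stem ends in a voiceless consonant (*nilutup*, *dajos*, *otet*); -is when the stem ends in a voiced consonant (*denzozob*, *wug*, *idefav*); -mu when the stem ends in a vowel (*wumfa*, *vukhi*).
Since the final sound of *zima* is /a/ (a vowel), it takes -mu, giving *zimamu*.

zimamu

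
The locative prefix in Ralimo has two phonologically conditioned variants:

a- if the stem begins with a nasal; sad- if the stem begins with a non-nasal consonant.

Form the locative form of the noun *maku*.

amaku

Since the first consonant of *maku* is /m/ (a nasal), it takes a-, giving *amaku*.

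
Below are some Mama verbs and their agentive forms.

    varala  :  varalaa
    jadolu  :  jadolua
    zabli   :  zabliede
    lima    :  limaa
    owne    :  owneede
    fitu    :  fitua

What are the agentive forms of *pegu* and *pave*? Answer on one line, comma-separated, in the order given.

pegua, paveede

The pattern is front/back vowel harmony: -ede when the last vowel of the stem is a front vowel (*zabli*, *owne*); -a when the last vowel of the stem is a back vowel (*varala*, *jadolu*, *lima*, *fitu*).
*pegu* — last vowel /u/ (a back vowel) → -a → *pegua*.
Since the last vowel of *pave* is /e/ (a front vowel), it takes -ede, giving *paveede*.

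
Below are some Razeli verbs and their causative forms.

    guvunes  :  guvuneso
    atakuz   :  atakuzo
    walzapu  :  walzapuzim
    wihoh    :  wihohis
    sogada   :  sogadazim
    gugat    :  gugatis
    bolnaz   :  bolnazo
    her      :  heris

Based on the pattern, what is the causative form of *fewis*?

The alternation tracks the final sound of the stem — -o when the stem ends in a sibilant (*guvunes*, *atakuz*, *bolnaz*); -is when the stem ends in a non-sibilant consonant (*wihoh*, *gugat*, *her*); -zim when the stem ends in a vowel (*walzapu*, *sogada*).
The final sound of *fewis* is /s/, which is a sibilant, so the suffix is -o, giving *fewiso*.

fewiso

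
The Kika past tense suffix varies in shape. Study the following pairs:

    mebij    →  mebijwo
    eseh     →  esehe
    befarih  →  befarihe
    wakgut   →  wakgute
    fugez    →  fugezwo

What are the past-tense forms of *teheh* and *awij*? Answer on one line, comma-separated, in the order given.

tehehe, awijwo

The alternation tracks the final consonant of the stem — -e when the stem ends in a voiceless consonant (*eseh*, *befarih*, *wakgut*); -wo when the stem ends in a voiced consonant (*mebij*, *fugez*).
*teheh* — final consonant /h/ (voiceless) → -e → *tehehe*.
*awij*: final consonant = /j/, voiced → -wo → *awijwo*.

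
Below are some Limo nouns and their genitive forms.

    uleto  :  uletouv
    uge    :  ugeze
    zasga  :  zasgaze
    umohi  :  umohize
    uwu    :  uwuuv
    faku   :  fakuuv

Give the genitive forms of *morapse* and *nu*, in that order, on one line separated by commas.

The alternation tracks the last vowel of the stem — -uv when the last vowel of the stem is a rounded vowel (*uleto*, *uwu*, *faku*); -ze when the last vowel of the stem is an unrounded vowel (*uge*, *zasga*, *umohi*).
Since the last vowel of *morapse* is /e/ (an unrounded vowel), it takes -ze, giving *morapseze*.
Since the last vowel of *nu* is /u/ (a rounded vowel), it takes -uv, giving *nuuv*.

morapseze, nuuv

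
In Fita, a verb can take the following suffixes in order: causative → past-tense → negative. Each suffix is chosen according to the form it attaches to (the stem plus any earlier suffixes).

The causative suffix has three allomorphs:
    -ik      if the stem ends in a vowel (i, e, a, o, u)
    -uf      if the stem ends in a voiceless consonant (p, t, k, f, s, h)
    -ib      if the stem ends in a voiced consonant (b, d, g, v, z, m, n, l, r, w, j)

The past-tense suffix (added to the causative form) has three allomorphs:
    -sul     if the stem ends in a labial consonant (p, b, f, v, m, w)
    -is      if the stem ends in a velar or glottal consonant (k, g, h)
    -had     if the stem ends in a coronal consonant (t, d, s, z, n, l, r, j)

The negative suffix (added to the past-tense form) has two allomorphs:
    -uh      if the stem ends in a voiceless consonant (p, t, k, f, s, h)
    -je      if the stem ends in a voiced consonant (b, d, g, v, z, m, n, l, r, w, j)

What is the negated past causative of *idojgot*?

Since the final sound of *idojgot* is /t/ (a voiceless consonant), it takes -uf, giving *idojgotuf*.
Since the final consonant of the causative form *idojgotuf* is /f/ (labial), it takes -sul, giving *idojgotufsul*.
The past-tense form *idojgotufsul* — final consonant /l/ (voiced) → -je → *idojgotufsulje*.

idojgotufsulje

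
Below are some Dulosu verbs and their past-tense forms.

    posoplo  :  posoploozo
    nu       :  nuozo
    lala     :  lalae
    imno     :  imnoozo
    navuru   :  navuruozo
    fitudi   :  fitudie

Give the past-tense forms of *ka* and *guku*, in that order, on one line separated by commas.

The pattern is rounding harmony: -ozo when the last vowel of the stem is a rounded vowel (*posoplo*, *nu*, *imno*, *navuru*); -e when the last vowel of the stem is an unrounded vowel (*lala*, *fitudi*).
Since the last vowel of *ka* is /a/ (an unrounded vowel), it takes -e, giving *kae*.
*guku*: last vowel = /u/, a rounded vowel → -ozo → *gukuozo*.

kae, gukuozo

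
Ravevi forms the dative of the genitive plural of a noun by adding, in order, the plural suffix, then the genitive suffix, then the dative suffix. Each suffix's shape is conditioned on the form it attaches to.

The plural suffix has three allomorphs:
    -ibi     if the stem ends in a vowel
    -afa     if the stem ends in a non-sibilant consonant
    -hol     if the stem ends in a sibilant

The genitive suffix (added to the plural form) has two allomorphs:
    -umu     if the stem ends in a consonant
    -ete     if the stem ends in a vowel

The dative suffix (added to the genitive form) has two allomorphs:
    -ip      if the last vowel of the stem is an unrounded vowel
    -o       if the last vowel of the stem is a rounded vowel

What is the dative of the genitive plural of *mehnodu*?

*mehnodu* — final sound /u/ (a vowel) → -ibi → *mehnoduibi*.
The plural form *mehnoduibi* — final sound /i/ (a vowel) → -ete → *mehnoduibiete*.
The last vowel of the genitive form *mehnoduibiete* is /e/, which is an unrounded vowel, so the dative suffix is -ip, giving *mehnoduibieteip*.

mehnoduibieteip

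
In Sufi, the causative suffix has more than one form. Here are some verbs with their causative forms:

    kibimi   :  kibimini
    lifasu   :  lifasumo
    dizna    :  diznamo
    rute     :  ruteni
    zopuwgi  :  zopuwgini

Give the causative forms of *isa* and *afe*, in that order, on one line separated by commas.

isamo, afeni

The alternation tracks the last vowel of the stem — -ni when the last vowel of the stem is a front vowel (*kibimi*, *rute*, *zopuwgi*); -mo when the last vowel of the stem is a back vowel (*lifasu*, *dizna*).
*isa* — last vowel /a/ (a back vowel) → -mo → *isamo*.
*afe* — last vowel /e/ (a front vowel) → -ni → *afeni*.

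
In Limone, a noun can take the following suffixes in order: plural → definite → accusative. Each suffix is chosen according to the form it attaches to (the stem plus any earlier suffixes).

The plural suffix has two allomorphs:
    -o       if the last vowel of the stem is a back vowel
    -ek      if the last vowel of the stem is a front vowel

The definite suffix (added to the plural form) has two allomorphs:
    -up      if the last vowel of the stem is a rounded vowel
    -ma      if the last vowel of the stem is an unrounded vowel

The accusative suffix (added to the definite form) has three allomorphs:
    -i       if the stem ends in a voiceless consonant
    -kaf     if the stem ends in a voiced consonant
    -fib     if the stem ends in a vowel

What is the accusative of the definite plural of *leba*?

Since the last vowel of *leba* is /a/ (a back vowel), it takes -o, giving *lebao*.
The plural form *lebao* — last vowel /o/ (a rounded vowel) → -up → *lebaoup*.
The definite form *lebaoup*: final sound = /p/, a voiceless consonant → -i → *lebaoupi*.

lebaoupi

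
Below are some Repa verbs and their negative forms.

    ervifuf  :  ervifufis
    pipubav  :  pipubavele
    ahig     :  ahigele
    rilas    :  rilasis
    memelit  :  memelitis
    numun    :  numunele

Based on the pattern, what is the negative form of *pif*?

The suffix is conditioned by the final consonant: -is when the stem ends in a voiceless consonant (*ervifuf*, *rilas*, *memelit*); -ele when the stem ends in a voiced consonant (*pipubav*, *ahig*, *numun*).
The final consonant of *pif* is /f/, which is voiceless, so the suffix is -is, giving *pifis*.

pifis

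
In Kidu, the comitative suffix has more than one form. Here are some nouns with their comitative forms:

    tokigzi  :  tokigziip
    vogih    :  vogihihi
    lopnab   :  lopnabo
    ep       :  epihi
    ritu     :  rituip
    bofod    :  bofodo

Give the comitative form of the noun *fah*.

fahihi

The suffix is conditioned by the final sound: -ihi when the stem ends in a voiceless consonant (*vogih*, *ep*); -o when the stem ends in a voiced consonant (*lopnab*, *bofod*); -ip when the stem ends in a vowel (*tokigzi*, *ritu*).
Since the final sound of *fah* is /h/ (a voiceless consonant), it takes -ihi, giving *fahihi*.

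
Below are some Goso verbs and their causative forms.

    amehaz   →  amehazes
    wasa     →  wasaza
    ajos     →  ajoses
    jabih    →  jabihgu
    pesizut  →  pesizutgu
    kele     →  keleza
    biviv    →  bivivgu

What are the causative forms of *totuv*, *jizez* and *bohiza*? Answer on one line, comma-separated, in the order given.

The alternation tracks the final sound of the stem — -es when the stem ends in a sibilant (*amehaz*, *ajos*); -gu when the stem ends in a non-sibilant consonant (*jabih*, *pesizut*, *biviv*); -za when the stem ends in a vowel (*wasa*, *kele*).
*totuv*: final sound = /v/, a non-sibilant consonant → -gu → *totuvgu*.
The final sound of *jizez* is /z/, which is a sibilant, so the suffix is -es, giving *jizezes*.
*bohiza* — final sound /a/ (a vowel) → -za → *bohizaza*.

totuvgu, jizezes, bohizaza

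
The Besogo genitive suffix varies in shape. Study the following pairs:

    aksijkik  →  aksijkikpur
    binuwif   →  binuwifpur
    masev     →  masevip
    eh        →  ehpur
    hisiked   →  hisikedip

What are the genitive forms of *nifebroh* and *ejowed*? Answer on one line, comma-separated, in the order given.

nifebrohpur, ejowedip

Looking at the final consonant of each stem: -pur when the stem ends in a voiceless consonant (*aksijkik*, *binuwif*, *eh*); -ip when the stem ends in a voiced consonant (*masev*, *hisiked*).
*nifebroh* — final consonant /h/ (voiceless) → -pur → *nifebrohpur*.
The final consonant of *ejowed* is /d/, which is voiced, so the suffix is -ip, giving *ejowedip*.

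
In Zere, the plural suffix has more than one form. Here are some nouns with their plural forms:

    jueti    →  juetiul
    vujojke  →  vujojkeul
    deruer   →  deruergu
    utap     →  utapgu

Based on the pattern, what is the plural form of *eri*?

The pattern is consonant vs. vowel: -gu when the stem ends in a consonant (*deruer*, *utap*); -ul when the stem ends in a vowel (*jueti*, *vujojke*).
*eri* — final sound /i/ (a vowel) → -ul → *eriul*.

eriul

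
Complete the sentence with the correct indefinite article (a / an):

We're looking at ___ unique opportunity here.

a

The indefinite article is chosen by the initial *sound* of the following word, not its spelling.
*unique* begins with the sound /juː/ (u pronounced /juː/) — a consonant sound.
So the article is *a*: We're looking at a unique opportunity here.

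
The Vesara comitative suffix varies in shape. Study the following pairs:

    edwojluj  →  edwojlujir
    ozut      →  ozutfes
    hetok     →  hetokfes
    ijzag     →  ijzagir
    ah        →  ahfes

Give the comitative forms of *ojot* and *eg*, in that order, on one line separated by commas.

Looking at the final consonant of each stem: -fes when the stem ends in a voiceless consonant (*ozut*, *hetok*, *ah*); -ir when the stem ends in a voiced consonant (*edwojluj*, *ijzag*).
The final consonant of *ojot* is /t/, which is voiceless, so the suffix is -fes, giving *ojotfes*.
*eg*: final consonant = /g/, voiced → -ir → *egir*.

ojotfes, egir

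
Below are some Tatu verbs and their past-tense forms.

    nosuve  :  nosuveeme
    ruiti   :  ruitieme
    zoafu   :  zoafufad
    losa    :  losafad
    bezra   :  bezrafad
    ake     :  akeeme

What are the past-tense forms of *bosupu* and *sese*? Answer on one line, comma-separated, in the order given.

bosupufad, seseeme

The suffix is conditioned by the last vowel: -eme when the last vowel of the stem is a front vowel (*nosuve*, *ruiti*, *ake*); -fad when the last vowel of the stem is a back vowel (*zoafu*, *losa*, *bezra*).
Since the last vowel of *bosupu* is /u/ (a back vowel), it takes -fad, giving *bosupufad*.
*sese*: last vowel = /e/, a front vowel → -eme → *seseeme*.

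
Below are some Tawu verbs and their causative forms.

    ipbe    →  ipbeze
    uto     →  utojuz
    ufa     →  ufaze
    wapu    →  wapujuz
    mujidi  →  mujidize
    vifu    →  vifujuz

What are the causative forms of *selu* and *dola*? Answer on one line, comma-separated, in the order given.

Looking at the last vowel of each stem: -juz when the last vowel of the stem is a rounded vowel (*uto*, *wapu*, *vifu*); -ze when the last vowel of the stem is an unrounded vowel (*ipbe*, *ufa*, *mujidi*).
Since the last vowel of *selu* is /u/ (a rounded vowel), it takes -juz, giving *selujuz*.
*dola* — last vowel /a/ (an unrounded vowel) → -ze → *dolaze*.

selujuz, dolaze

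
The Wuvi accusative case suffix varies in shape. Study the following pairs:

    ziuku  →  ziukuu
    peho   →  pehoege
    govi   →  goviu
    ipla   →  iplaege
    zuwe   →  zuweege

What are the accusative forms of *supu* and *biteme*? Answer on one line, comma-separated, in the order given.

The alternation tracks the last vowel of the stem — -u when the last vowel of the stem is a high vowel (*ziuku*, *govi*); -ege when the last vowel of the stem is a non-high vowel (*peho*, *ipla*, *zuwe*).
*supu*: last vowel = /u/, a high vowel → -u → *supuu*.
Since the last vowel of *biteme* is /e/ (a non-high vowel), it takes -ege, giving *bitemeege*.

supuu, bitemeege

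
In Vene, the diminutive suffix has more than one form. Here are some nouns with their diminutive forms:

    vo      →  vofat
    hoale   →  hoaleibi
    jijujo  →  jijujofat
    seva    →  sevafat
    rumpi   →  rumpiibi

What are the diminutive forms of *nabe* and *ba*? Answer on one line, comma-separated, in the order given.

Looking at the last vowel of each stem: -ibi when the last vowel of the stem is a front vowel (*hoale*, *rumpi*); -fat when the last vowel of the stem is a back vowel (*vo*, *jijujo*, *seva*).
*nabe* — last vowel /e/ (a front vowel) → -ibi → *nabeibi*.
The last vowel of *ba* is /a/, which is a back vowel, so the suffix is -fat, giving *bafat*.

nabeibi, bafat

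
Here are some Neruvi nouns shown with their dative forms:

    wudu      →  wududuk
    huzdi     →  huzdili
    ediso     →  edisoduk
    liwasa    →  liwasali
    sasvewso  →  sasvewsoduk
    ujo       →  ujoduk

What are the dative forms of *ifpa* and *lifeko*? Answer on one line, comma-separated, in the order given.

Looking at the last vowel of each stem: -duk when the last vowel of the stem is a rounded vowel (*wudu*, *ediso*, *sasvewso*, *ujo*); -li when the last vowel of the stem is an unrounded vowel (*huzdi*, *liwasa*).
*ifpa* — last vowel /a/ (an unrounded vowel) → -li → *ifpali*.
Since the last vowel of *lifeko* is /o/ (a rounded vowel), it takes -duk, giving *lifekoduk*.

ifpali, lifekoduk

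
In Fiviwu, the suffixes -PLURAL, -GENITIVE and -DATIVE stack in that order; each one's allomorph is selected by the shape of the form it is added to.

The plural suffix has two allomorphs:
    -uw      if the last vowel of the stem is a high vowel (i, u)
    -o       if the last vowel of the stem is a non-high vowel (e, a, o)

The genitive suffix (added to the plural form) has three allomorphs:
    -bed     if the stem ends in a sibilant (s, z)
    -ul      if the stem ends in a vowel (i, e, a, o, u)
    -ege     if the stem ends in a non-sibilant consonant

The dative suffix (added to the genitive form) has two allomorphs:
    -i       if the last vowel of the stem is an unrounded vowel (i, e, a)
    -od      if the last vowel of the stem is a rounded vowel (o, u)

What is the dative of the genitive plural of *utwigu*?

utwiguuwegei

*utwigu*: last vowel = /u/, a high vowel → -uw → *utwiguuw*.
The plural form *utwiguuw*: final sound = /w/, a non-sibilant consonant → -ege → *utwiguuwege*.
Since the last vowel of the genitive form *utwiguuwege* is /e/ (an unrounded vowel), it takes -i, giving *utwiguuwegei*.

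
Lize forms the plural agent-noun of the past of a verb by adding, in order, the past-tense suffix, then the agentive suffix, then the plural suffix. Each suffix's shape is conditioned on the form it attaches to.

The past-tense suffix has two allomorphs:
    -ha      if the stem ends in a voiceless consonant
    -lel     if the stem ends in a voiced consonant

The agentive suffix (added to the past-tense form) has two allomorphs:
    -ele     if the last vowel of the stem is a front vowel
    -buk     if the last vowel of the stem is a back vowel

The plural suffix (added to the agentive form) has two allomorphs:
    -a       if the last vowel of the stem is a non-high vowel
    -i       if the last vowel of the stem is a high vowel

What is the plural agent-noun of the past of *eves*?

eveshabuki

*eves*: final consonant = /s/, voiceless → -ha → *evesha*.
The last vowel of the past-tense form *evesha* is /a/, which is a back vowel, so the agentive suffix is -buk, giving *eveshabuk*.
Since the last vowel of the agentive form *eveshabuk* is /u/ (a high vowel), it takes -i, giving *eveshabuki*.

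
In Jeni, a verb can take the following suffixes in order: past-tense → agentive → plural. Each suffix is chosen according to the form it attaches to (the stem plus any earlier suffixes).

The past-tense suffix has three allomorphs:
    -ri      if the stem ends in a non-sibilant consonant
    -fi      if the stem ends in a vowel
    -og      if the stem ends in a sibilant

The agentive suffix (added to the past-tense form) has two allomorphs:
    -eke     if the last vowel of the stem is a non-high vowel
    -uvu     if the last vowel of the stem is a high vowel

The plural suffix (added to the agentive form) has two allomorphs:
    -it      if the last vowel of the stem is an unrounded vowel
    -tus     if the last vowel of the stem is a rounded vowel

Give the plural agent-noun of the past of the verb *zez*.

zezogekeit

The final sound of *zez* is /z/, which is a sibilant, so the past-tense suffix is -og, giving *zezog*.
The last vowel of the past-tense form *zezog* is /o/, which is a non-high vowel, so the agentive suffix is -eke, giving *zezogeke*.
The agentive form *zezogeke*: last vowel = /e/, an unrounded vowel → -it → *zezogekeit*.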